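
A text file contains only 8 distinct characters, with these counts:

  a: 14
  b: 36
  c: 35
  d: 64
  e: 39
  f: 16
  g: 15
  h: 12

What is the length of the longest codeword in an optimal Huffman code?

4

Merge the two lowest-weight nodes at each step:
merge h(12) and a(14): 26
merge g(15) and f(16): 31
merge 26 and 31: 57
merge c(35) and b(36): 71
merge e(39) and 57: 96
merge d(64) and 71: 135
merge 96 and 135: 231
The first pair merged (h, a) ends up deepest, at depth 4.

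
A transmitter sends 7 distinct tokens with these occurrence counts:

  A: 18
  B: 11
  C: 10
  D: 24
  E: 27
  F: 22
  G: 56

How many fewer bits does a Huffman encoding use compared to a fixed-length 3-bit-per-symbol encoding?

Fixed-length: 3 bits × 168 symbols = 504 bits.
Huffman merges:
merge C(10) and B(11): 21
merge A(18) and 21: 39
merge F(22) and D(24): 46
merge E(27) and 39: 66
merge 46 and G(56): 102
merge 66 and 102: 168
Huffman total = 21 + 39 + 46 + 66 + 102 + 168 = 442 bits.
Saving = 504 − 442 = 62 bits.

62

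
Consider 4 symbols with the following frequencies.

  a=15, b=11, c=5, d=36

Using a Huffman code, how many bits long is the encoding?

Greedily combine the two least-frequent nodes:
c(5) + b(11) → 16
a(15) + 16 → 31
31 + d(36) → 67
Total encoded bits = sum of merged weights = 16 + 31 + 67 = 114.

114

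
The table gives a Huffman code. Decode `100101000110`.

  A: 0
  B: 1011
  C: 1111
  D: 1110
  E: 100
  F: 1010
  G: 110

EFAAG

Read left to right; each codeword is recognised as soon as it completes (prefix code):
  100→E | 1010→F | 0→A | 0→A | 110→G
Decoded message: EFAAG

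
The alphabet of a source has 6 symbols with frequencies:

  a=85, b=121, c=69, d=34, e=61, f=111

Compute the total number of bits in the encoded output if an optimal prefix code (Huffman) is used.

1211

Merge the two smallest weights repeatedly:
d(34) + e(61) → 95
c(69) + a(85) → 154
95 + f(111) → 206
b(121) + 154 → 275
206 + 275 → 481
Total encoded bits = sum of merged weights = 95 + 154 + 206 + 275 + 481 = 1211.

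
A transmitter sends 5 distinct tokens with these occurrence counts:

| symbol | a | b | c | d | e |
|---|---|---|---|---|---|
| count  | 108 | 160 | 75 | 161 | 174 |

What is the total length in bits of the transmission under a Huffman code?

1539

Greedily combine the two least-frequent nodes:
merge c(75) and a(108): 183
merge b(160) and d(161): 321
merge e(174) and 183: 357
merge 321 and 357: 678
Each symbol's bit-cost is frequency × depth; summing gives 1539 bits (equivalently 183 + 321 + 357 + 678).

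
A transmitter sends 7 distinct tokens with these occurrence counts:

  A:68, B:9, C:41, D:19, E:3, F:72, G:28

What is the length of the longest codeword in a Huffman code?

Merge the two lowest-weight nodes at each step:
merge E(3) and B(9): 12
merge 12 and D(19): 31
merge G(28) and 31: 59
merge C(41) and 59: 100
merge A(68) and F(72): 140
merge 100 and 140: 240
The rarest symbols sit at the bottom; the longest codeword is 5 bits.

5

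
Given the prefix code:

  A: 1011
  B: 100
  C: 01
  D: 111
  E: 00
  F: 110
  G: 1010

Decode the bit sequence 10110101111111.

ACCDD

Read left to right; each codeword is recognised as soon as it completes (prefix code):
  1011→A | 01→C | 01→C | 111→D | 111→D
Decoded message: ACCDD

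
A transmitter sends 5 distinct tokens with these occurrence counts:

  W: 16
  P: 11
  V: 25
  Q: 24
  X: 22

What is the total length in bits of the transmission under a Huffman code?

223

Greedily combine the two least-frequent nodes:
merge P(11) and W(16): 27
merge X(22) and Q(24): 46
merge V(25) and 27: 52
merge 46 and 52: 98
Each symbol's bit-cost is frequency × depth; summing gives 223 bits (equivalently 27 + 46 + 52 + 98).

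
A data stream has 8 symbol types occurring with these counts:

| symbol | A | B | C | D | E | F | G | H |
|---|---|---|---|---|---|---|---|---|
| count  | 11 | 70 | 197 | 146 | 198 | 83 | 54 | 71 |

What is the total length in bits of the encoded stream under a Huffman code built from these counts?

Greedily combine the two least-frequent nodes:
A(11) + G(54) → 65
65 + B(70) → 135
H(71) + F(83) → 154
135 + D(146) → 281
154 + C(197) → 351
E(198) + 281 → 479
351 + 479 → 830
Each symbol's bit-cost is frequency × depth; summing gives 2295 bits (equivalently 65 + 135 + 154 + 281 + 351 + 479 + 830).

2295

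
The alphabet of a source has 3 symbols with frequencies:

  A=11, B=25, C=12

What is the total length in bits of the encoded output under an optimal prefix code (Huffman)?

Merge the two smallest weights repeatedly:
merge A(11) and C(12): 23
merge 23 and B(25): 48
Each symbol's bit-cost is frequency × depth; summing gives 71 bits (equivalently 23 + 48).

71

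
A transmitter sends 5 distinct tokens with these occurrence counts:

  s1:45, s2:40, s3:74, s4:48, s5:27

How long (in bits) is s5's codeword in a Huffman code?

3

Build the tree from the bottom:
combine s5(27), s2(40) → 67
combine s1(45), s4(48) → 93
combine 67, s3(74) → 141
combine 93, 141 → 234
The subtree containing s5 is merged 3 times, so code length = 3.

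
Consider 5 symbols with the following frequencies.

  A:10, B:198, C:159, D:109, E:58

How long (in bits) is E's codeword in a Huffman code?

Huffman merges, smallest pair first:
combine A(10), E(58) → 68
combine 68, D(109) → 177
combine C(159), 177 → 336
combine B(198), 336 → 534
The subtree containing E is merged 4 times, so code length = 4.

4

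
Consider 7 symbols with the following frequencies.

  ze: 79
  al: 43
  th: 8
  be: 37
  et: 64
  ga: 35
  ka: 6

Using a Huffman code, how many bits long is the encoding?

Build the Huffman tree bottom-up:
merge ka(6) and th(8): 14
merge 14 and ga(35): 49
merge be(37) and al(43): 80
merge 49 and et(64): 113
merge ze(79) and 80: 159
merge 113 and 159: 272
The encoded length is the sum of every internal node's weight: 14 + 49 + 80 + 113 + 159 + 272 = 687 bits.

687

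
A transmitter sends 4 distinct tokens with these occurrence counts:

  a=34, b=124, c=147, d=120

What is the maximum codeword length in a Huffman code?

Merge the two lowest-weight nodes at each step:
combine a(34), d(120) → 154
combine b(124), c(147) → 271
combine 154, 271 → 425
The rarest symbols sit at the bottom; the longest codeword is 2 bits.

2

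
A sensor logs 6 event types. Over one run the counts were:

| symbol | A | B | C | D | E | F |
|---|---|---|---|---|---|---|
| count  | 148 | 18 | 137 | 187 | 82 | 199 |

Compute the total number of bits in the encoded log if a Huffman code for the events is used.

1879

Merge the two smallest weights repeatedly:
merge B(18) and E(82): 100
merge 100 and C(137): 237
merge A(148) and D(187): 335
merge F(199) and 237: 436
merge 335 and 436: 771
Total encoded bits = sum of merged weights = 100 + 237 + 335 + 436 + 771 = 1879.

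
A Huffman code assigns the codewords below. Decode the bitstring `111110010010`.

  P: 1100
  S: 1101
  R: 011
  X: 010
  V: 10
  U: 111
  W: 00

Read left to right; each codeword is recognised as soon as it completes (prefix code):
  111→U | 1100→P | 10→V | 010→X
Decoded message: UPVX

UPVX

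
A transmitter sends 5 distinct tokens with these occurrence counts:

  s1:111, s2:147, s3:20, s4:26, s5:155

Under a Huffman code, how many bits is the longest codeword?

3

Merge the two lowest-weight nodes at each step:
merge s3(20) and s4(26): 46
merge 46 and s1(111): 157
merge s2(147) and s5(155): 302
merge 157 and 302: 459
Maximum depth reached is 3.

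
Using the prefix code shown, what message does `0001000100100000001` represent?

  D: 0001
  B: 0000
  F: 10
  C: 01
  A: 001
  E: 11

Read left to right; each codeword is recognised as soon as it completes (prefix code):
  0001→D | 0001→D | 001→A | 0000→B | 0001→D
Decoded message: DDABD

DDABD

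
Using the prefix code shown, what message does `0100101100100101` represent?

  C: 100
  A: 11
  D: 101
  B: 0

BCDCCD

Read left to right; each codeword is recognised as soon as it completes (prefix code):
  0→B | 100→C | 101→D | 100→C | 100→C | 101→D
Decoded message: BCDCCD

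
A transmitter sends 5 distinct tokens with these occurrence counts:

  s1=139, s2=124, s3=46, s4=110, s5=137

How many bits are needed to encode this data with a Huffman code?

Build the Huffman tree bottom-up:
merge s3(46) and s4(110): 156
merge s2(124) and s5(137): 261
merge s1(139) and 156: 295
merge 261 and 295: 556
The encoded length is the sum of every internal node's weight: 156 + 261 + 295 + 556 = 1268 bits.

1268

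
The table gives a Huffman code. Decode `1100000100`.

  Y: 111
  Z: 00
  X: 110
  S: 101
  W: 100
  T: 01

Read left to right; each codeword is recognised as soon as it completes (prefix code):
  110→X | 00→Z | 00→Z | 100→W
Decoded message: XZZW

XZZW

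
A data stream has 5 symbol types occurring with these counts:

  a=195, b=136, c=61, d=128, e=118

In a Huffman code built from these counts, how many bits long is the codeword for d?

2

Repeatedly merge the two smallest:
c(61) + e(118) → 179
d(128) + b(136) → 264
179 + a(195) → 374
264 + 374 → 638
d's leaf is at depth 2, giving a 2-bit codeword.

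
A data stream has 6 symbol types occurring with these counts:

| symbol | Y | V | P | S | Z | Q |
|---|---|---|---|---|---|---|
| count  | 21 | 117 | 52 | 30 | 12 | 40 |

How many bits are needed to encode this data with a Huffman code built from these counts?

Greedily combine the two least-frequent nodes:
merge Z(12) and Y(21): 33
merge S(30) and 33: 63
merge Q(40) and P(52): 92
merge 63 and 92: 155
merge V(117) and 155: 272
The encoded length is the sum of every internal node's weight: 33 + 63 + 92 + 155 + 272 = 615 bits.

615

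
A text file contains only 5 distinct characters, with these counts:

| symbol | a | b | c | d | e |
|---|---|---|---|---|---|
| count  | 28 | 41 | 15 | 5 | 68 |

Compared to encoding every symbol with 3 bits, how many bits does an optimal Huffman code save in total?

157

Fixed-length: 3 bits × 157 symbols = 471 bits.
Huffman merges:
combine d(5), c(15) → 20
combine 20, a(28) → 48
combine b(41), 48 → 89
combine e(68), 89 → 157
Huffman total = 20 + 48 + 89 + 157 = 314 bits.
Saving = 471 − 314 = 157 bits.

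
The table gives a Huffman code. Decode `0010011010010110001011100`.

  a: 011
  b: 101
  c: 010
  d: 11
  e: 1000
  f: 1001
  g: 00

gfbgbebdg

Read left to right; each codeword is recognised as soon as it completes (prefix code):
  00→g | 1001→f | 101→b | 00→g | 101→b | 1000→e | 101→b | 11→d | 00→g
Decoded message: gfbgbebdg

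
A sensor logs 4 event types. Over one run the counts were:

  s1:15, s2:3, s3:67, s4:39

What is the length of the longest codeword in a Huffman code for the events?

Merge the two lowest-weight nodes at each step:
s2(3) + s1(15) → 18
18 + s4(39) → 57
57 + s3(67) → 124
The first pair merged (s2, s1) ends up deepest, at depth 3.

3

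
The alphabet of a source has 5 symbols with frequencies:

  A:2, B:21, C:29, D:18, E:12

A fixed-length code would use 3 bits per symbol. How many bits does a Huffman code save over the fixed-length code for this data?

68

Fixed-length: 3 bits × 82 symbols = 246 bits.
Huffman merges:
combine A(2), E(12) → 14
combine 14, D(18) → 32
combine B(21), C(29) → 50
combine 32, 50 → 82
Huffman total = 14 + 32 + 50 + 82 = 178 bits.
Saving = 246 − 178 = 68 bits.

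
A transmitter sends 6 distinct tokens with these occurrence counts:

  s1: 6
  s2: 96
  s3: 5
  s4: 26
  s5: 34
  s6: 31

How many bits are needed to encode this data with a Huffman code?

413

Greedily combine the two least-frequent nodes:
combine s3(5), s1(6) → 11
combine 11, s4(26) → 37
combine s6(31), s5(34) → 65
combine 37, 65 → 102
combine s2(96), 102 → 198
The encoded length is the sum of every internal node's weight: 11 + 37 + 65 + 102 + 198 = 413 bits.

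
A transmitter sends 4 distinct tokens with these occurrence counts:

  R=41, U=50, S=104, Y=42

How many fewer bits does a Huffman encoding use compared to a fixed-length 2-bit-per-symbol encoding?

21

Fixed-length: 2 bits × 237 symbols = 474 bits.
Huffman merges:
R(41) + Y(42) → 83
U(50) + 83 → 133
S(104) + 133 → 237
Huffman total = 83 + 133 + 237 = 453 bits.
Saving = 474 − 453 = 21 bits.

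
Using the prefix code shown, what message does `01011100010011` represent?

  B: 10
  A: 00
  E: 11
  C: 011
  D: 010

DEBABC

Read left to right; each codeword is recognised as soon as it completes (prefix code):
  010→D | 11→E | 10→B | 00→A | 10→B | 011→C
Decoded message: DEBABC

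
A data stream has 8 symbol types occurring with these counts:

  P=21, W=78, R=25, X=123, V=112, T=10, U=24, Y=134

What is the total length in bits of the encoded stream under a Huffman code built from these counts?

Build the Huffman tree bottom-up:
merge T(10) and P(21): 31
merge U(24) and R(25): 49
merge 31 and 49: 80
merge W(78) and 80: 158
merge V(112) and X(123): 235
merge Y(134) and 158: 292
merge 235 and 292: 527
Each symbol's bit-cost is frequency × depth; summing gives 1372 bits (equivalently 31 + 49 + 80 + 158 + 235 + 292 + 527).

1372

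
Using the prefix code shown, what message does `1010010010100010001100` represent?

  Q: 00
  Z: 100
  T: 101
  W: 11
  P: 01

TQZTQPQPZ

Read left to right; each codeword is recognised as soon as it completes (prefix code):
  101→T | 00→Q | 100→Z | 101→T | 00→Q | 01→P | 00→Q | 01→P | 100→Z
Decoded message: TQZTQPQPZ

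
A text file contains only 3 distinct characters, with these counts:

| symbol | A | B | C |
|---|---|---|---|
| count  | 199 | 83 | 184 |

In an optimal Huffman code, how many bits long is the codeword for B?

Huffman merges, smallest pair first:
B(83) + C(184) → 267
A(199) + 267 → 466
B sits 2 levels below the root, so its codeword is 2 bits.

2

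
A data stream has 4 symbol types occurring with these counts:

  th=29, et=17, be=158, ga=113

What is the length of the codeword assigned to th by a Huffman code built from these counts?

Build the tree from the bottom:
et(17) + th(29) → 46
46 + ga(113) → 159
be(158) + 159 → 317
th's leaf is at depth 3, giving a 3-bit codeword.

3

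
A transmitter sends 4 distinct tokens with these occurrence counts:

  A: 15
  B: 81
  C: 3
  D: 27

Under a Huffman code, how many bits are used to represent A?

3

Huffman merges, smallest pair first:
C(3) + A(15) → 18
18 + D(27) → 45
45 + B(81) → 126
A's leaf is at depth 3, giving a 3-bit codeword.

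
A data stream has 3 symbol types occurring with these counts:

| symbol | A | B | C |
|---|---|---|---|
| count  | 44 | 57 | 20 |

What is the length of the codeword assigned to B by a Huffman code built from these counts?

1

Huffman merges, smallest pair first:
combine C(20), A(44) → 64
combine B(57), 64 → 121
B is merged only at the final step, so code length = 1.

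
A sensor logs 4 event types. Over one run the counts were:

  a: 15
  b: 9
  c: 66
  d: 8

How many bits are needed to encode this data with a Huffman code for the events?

147

Merge the two smallest weights repeatedly:
merge d(8) and b(9): 17
merge a(15) and 17: 32
merge 32 and c(66): 98
Each symbol's bit-cost is frequency × depth; summing gives 147 bits (equivalently 17 + 32 + 98).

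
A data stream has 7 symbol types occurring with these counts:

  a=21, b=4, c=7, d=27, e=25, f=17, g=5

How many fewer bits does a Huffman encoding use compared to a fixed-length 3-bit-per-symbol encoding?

Fixed-length: 3 bits × 106 symbols = 318 bits.
Huffman merges:
combine b(4), g(5) → 9
combine c(7), 9 → 16
combine 16, f(17) → 33
combine a(21), e(25) → 46
combine d(27), 33 → 60
combine 46, 60 → 106
Huffman total = 9 + 16 + 33 + 46 + 60 + 106 = 270 bits.
Saving = 318 − 270 = 48 bits.

48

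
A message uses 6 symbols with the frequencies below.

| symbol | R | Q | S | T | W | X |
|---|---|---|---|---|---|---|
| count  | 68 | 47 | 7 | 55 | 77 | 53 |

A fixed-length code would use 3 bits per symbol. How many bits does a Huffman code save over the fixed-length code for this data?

Fixed-length: 3 bits × 307 symbols = 921 bits.
Huffman merges:
combine S(7), Q(47) → 54
combine X(53), 54 → 107
combine T(55), R(68) → 123
combine W(77), 107 → 184
combine 123, 184 → 307
Huffman total = 54 + 107 + 123 + 184 + 307 = 775 bits.
Saving = 921 − 775 = 146 bits.

146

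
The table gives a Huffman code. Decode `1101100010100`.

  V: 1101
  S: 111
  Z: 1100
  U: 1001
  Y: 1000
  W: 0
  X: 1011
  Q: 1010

Read left to right; each codeword is recognised as soon as it completes (prefix code):
  1101→V | 1000→Y | 1010→Q | 0→W
Decoded message: VYQW

VYQW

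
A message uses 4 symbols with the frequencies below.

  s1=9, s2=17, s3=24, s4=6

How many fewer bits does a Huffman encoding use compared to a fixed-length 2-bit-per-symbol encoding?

9

Fixed-length: 2 bits × 56 symbols = 112 bits.
Huffman merges:
combine s4(6), s1(9) → 15
combine 15, s2(17) → 32
combine s3(24), 32 → 56
Huffman total = 15 + 32 + 56 = 103 bits.
Saving = 112 − 103 = 9 bits.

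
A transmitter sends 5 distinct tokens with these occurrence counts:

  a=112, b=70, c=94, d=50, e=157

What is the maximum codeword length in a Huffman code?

Merge the two lowest-weight nodes at each step:
combine d(50), b(70) → 120
combine c(94), a(112) → 206
combine 120, e(157) → 277
combine 206, 277 → 483
The rarest symbols sit at the bottom; the longest codeword is 3 bits.

3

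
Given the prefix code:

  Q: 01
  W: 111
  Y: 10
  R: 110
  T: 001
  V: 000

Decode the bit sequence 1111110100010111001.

WWQVYWT

Read left to right; each codeword is recognised as soon as it completes (prefix code):
  111→W | 111→W | 01→Q | 000→V | 10→Y | 111→W | 001→T
Decoded message: WWQVYWT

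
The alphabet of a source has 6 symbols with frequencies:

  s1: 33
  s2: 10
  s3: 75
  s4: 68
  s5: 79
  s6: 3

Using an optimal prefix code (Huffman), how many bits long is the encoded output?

Merge the two smallest weights repeatedly:
combine s6(3), s2(10) → 13
combine 13, s1(33) → 46
combine 46, s4(68) → 114
combine s3(75), s5(79) → 154
combine 114, 154 → 268
Each symbol's bit-cost is frequency × depth; summing gives 595 bits (equivalently 13 + 46 + 114 + 154 + 268).

595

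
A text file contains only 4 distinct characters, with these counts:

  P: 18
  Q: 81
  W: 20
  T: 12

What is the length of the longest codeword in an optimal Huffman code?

Merge the two lowest-weight nodes at each step:
T(12) + P(18) → 30
W(20) + 30 → 50
50 + Q(81) → 131
The rarest symbols sit at the bottom; the longest codeword is 3 bits.

3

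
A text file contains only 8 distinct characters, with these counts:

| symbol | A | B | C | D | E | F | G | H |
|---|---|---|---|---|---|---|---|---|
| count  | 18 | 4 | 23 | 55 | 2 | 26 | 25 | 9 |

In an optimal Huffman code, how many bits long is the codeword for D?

Repeatedly merge the two smallest:
merge E(2) and B(4): 6
merge 6 and H(9): 15
merge 15 and A(18): 33
merge C(23) and G(25): 48
merge F(26) and 33: 59
merge 48 and D(55): 103
merge 59 and 103: 162
D's leaf is at depth 2, giving a 2-bit codeword.

2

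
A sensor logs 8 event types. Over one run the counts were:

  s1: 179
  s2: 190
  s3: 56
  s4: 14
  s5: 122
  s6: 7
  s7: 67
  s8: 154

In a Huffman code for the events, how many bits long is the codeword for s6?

6

Repeatedly merge the two smallest:
merge s6(7) and s4(14): 21
merge 21 and s3(56): 77
merge s7(67) and 77: 144
merge s5(122) and 144: 266
merge s8(154) and s1(179): 333
merge s2(190) and 266: 456
merge 333 and 456: 789
s6 sits 6 levels below the root, so its codeword is 6 bits.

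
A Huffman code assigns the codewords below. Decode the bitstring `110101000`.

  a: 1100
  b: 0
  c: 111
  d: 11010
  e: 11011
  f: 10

dfbb

Read left to right; each codeword is recognised as soon as it completes (prefix code):
  11010→d | 10→f | 0→b | 0→b
Decoded message: dfbb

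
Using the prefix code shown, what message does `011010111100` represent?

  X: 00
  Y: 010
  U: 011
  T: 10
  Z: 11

UYZZX

Read left to right; each codeword is recognised as soon as it completes (prefix code):
  011→U | 010→Y | 11→Z | 11→Z | 00→X
Decoded message: UYZZX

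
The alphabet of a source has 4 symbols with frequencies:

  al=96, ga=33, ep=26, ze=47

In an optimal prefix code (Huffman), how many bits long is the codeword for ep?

Repeatedly merge the two smallest:
combine ep(26), ga(33) → 59
combine ze(47), 59 → 106
combine al(96), 106 → 202
The subtree containing ep is merged 3 times, so code length = 3.

3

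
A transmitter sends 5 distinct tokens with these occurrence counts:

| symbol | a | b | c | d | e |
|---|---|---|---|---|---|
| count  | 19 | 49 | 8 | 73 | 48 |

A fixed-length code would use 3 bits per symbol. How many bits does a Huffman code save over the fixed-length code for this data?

Fixed-length: 3 bits × 197 symbols = 591 bits.
Huffman merges:
merge c(8) and a(19): 27
merge 27 and e(48): 75
merge b(49) and d(73): 122
merge 75 and 122: 197
Huffman total = 27 + 75 + 122 + 197 = 421 bits.
Saving = 591 − 421 = 170 bits.

170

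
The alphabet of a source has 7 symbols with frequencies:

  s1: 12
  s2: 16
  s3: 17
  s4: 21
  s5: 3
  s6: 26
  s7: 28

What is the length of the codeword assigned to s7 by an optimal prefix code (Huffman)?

Build the tree from the bottom:
merge s5(3) and s1(12): 15
merge 15 and s2(16): 31
merge s3(17) and s4(21): 38
merge s6(26) and s7(28): 54
merge 31 and 38: 69
merge 54 and 69: 123
s7 sits 2 levels below the root, so its codeword is 2 bits.

2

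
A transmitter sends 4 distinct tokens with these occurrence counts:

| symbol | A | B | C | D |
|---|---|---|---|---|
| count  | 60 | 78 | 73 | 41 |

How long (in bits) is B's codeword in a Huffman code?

2

Build the tree from the bottom:
combine D(41), A(60) → 101
combine C(73), B(78) → 151
combine 101, 151 → 252
B's leaf is at depth 2, giving a 2-bit codeword.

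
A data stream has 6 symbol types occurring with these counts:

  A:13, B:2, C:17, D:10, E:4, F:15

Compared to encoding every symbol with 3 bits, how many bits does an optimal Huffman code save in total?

39

Fixed-length: 3 bits × 61 symbols = 183 bits.
Huffman merges:
combine B(2), E(4) → 6
combine 6, D(10) → 16
combine A(13), F(15) → 28
combine 16, C(17) → 33
combine 28, 33 → 61
Huffman total = 6 + 16 + 28 + 33 + 61 = 144 bits.
Saving = 183 − 144 = 39 bits.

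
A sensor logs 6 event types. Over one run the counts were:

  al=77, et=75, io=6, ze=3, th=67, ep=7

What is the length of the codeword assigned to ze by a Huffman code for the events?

4

Huffman merges, smallest pair first:
merge ze(3) and io(6): 9
merge ep(7) and 9: 16
merge 16 and th(67): 83
merge et(75) and al(77): 152
merge 83 and 152: 235
ze's leaf is at depth 4, giving a 4-bit codeword.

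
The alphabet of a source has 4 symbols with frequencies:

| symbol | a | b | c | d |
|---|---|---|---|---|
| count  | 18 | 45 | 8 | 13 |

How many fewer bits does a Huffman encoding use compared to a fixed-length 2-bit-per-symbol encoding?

24

Fixed-length: 2 bits × 84 symbols = 168 bits.
Huffman merges:
merge c(8) and d(13): 21
merge a(18) and 21: 39
merge 39 and b(45): 84
Huffman total = 21 + 39 + 84 = 144 bits.
Saving = 168 − 144 = 24 bits.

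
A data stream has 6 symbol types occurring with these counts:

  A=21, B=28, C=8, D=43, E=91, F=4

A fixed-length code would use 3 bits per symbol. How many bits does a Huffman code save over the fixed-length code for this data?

Fixed-length: 3 bits × 195 symbols = 585 bits.
Huffman merges:
F(4) + C(8) → 12
12 + A(21) → 33
B(28) + 33 → 61
D(43) + 61 → 104
E(91) + 104 → 195
Huffman total = 12 + 33 + 61 + 104 + 195 = 405 bits.
Saving = 585 − 405 = 180 bits.

180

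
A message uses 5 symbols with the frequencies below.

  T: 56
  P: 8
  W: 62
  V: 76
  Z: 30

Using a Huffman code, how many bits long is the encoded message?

502

Build the Huffman tree bottom-up:
P(8) + Z(30) → 38
38 + T(56) → 94
W(62) + V(76) → 138
94 + 138 → 232
Total encoded bits = sum of merged weights = 38 + 94 + 138 + 232 = 502.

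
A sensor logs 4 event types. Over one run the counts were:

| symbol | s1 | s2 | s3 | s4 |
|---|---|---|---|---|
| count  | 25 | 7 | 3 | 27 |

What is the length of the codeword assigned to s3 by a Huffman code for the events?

Repeatedly merge the two smallest:
s3(3) + s2(7) → 10
10 + s1(25) → 35
s4(27) + 35 → 62
s3's leaf is at depth 3, giving a 3-bit codeword.

3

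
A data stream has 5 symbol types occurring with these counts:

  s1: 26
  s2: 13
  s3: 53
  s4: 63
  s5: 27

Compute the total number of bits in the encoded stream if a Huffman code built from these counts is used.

403

Greedily combine the two least-frequent nodes:
s2(13) + s1(26) → 39
s5(27) + 39 → 66
s3(53) + s4(63) → 116
66 + 116 → 182
Total encoded bits = sum of merged weights = 39 + 66 + 116 + 182 = 403.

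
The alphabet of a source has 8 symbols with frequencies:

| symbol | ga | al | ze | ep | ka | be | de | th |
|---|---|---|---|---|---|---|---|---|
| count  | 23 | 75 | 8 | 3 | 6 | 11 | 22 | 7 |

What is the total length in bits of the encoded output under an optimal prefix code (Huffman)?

359

Merge the two smallest weights repeatedly:
combine ep(3), ka(6) → 9
combine th(7), ze(8) → 15
combine 9, be(11) → 20
combine 15, 20 → 35
combine de(22), ga(23) → 45
combine 35, 45 → 80
combine al(75), 80 → 155
Total encoded bits = sum of merged weights = 9 + 15 + 20 + 35 + 45 + 80 + 155 = 359.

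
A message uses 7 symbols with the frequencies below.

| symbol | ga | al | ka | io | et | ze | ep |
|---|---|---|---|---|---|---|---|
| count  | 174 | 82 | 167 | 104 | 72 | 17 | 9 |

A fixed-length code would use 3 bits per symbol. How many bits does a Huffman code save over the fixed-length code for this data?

321

Fixed-length: 3 bits × 625 symbols = 1875 bits.
Huffman merges:
merge ep(9) and ze(17): 26
merge 26 and et(72): 98
merge al(82) and 98: 180
merge io(104) and ka(167): 271
merge ga(174) and 180: 354
merge 271 and 354: 625
Huffman total = 26 + 98 + 180 + 271 + 354 + 625 = 1554 bits.
Saving = 1875 − 1554 = 321 bits.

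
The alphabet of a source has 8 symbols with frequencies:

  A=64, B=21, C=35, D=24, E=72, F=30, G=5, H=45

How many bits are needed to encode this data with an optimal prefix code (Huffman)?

Greedily combine the two least-frequent nodes:
merge G(5) and B(21): 26
merge D(24) and 26: 50
merge F(30) and C(35): 65
merge H(45) and 50: 95
merge A(64) and 65: 129
merge E(72) and 95: 167
merge 129 and 167: 296
Total encoded bits = sum of merged weights = 26 + 50 + 65 + 95 + 129 + 167 + 296 = 828.

828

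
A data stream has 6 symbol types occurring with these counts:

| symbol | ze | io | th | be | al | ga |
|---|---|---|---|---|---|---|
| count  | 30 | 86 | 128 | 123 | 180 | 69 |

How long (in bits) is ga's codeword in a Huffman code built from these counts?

Build the tree from the bottom:
combine ze(30), ga(69) → 99
combine io(86), 99 → 185
combine be(123), th(128) → 251
combine al(180), 185 → 365
combine 251, 365 → 616
ga sits 4 levels below the root, so its codeword is 4 bits.

4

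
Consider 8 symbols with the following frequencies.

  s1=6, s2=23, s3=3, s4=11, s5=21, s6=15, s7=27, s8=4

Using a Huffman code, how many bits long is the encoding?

Build the Huffman tree bottom-up:
s3(3) + s8(4) → 7
s1(6) + 7 → 13
s4(11) + 13 → 24
s6(15) + s5(21) → 36
s2(23) + 24 → 47
s7(27) + 36 → 63
47 + 63 → 110
Total encoded bits = sum of merged weights = 7 + 13 + 24 + 36 + 47 + 63 + 110 = 300.

300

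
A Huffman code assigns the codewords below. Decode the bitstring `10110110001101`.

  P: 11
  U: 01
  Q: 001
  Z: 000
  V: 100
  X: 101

XXVUX

Read left to right; each codeword is recognised as soon as it completes (prefix code):
  101→X | 101→X | 100→V | 01→U | 101→X
Decoded message: XXVUX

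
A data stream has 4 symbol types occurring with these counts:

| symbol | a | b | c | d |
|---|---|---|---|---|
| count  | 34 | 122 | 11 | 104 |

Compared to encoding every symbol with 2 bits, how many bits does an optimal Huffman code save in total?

Fixed-length: 2 bits × 271 symbols = 542 bits.
Huffman merges:
combine c(11), a(34) → 45
combine 45, d(104) → 149
combine b(122), 149 → 271
Huffman total = 45 + 149 + 271 = 465 bits.
Saving = 542 − 465 = 77 bits.

77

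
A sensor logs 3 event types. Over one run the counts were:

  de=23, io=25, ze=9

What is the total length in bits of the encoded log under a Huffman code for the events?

Build the Huffman tree bottom-up:
combine ze(9), de(23) → 32
combine io(25), 32 → 57
Total encoded bits = sum of merged weights = 32 + 57 = 89.

89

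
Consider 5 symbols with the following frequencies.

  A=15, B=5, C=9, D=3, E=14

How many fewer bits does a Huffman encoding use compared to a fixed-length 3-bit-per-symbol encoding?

Fixed-length: 3 bits × 46 symbols = 138 bits.
Huffman merges:
merge D(3) and B(5): 8
merge 8 and C(9): 17
merge E(14) and A(15): 29
merge 17 and 29: 46
Huffman total = 8 + 17 + 29 + 46 = 100 bits.
Saving = 138 − 100 = 38 bits.

38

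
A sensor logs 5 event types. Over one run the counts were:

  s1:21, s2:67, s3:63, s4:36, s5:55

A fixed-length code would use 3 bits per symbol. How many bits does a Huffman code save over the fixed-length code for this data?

Fixed-length: 3 bits × 242 symbols = 726 bits.
Huffman merges:
merge s1(21) and s4(36): 57
merge s5(55) and 57: 112
merge s3(63) and s2(67): 130
merge 112 and 130: 242
Huffman total = 57 + 112 + 130 + 242 = 541 bits.
Saving = 726 − 541 = 185 bits.

185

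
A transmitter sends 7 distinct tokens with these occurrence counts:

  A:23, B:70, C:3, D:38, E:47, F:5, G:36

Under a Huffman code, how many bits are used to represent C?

Huffman merges, smallest pair first:
C(3) + F(5) → 8
8 + A(23) → 31
31 + G(36) → 67
D(38) + E(47) → 85
67 + B(70) → 137
85 + 137 → 222
The subtree containing C is merged 5 times, so code length = 5.

5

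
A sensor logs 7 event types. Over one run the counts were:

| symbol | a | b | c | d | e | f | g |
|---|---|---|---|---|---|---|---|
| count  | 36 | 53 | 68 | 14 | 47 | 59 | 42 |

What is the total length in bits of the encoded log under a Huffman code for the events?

880

Build the Huffman tree bottom-up:
combine d(14), a(36) → 50
combine g(42), e(47) → 89
combine 50, b(53) → 103
combine f(59), c(68) → 127
combine 89, 103 → 192
combine 127, 192 → 319
Each symbol's bit-cost is frequency × depth; summing gives 880 bits (equivalently 50 + 89 + 103 + 127 + 192 + 319).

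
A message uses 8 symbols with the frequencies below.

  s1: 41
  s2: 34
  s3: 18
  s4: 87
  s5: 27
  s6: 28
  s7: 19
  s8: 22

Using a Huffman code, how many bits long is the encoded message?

778

Merge the two smallest weights repeatedly:
s3(18) + s7(19) → 37
s8(22) + s5(27) → 49
s6(28) + s2(34) → 62
37 + s1(41) → 78
49 + 62 → 111
78 + s4(87) → 165
111 + 165 → 276
Total encoded bits = sum of merged weights = 37 + 49 + 62 + 78 + 111 + 165 + 276 = 778.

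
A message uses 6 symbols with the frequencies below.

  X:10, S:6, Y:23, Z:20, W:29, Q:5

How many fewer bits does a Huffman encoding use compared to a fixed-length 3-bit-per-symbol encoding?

61

Fixed-length: 3 bits × 93 symbols = 279 bits.
Huffman merges:
Q(5) + S(6) → 11
X(10) + 11 → 21
Z(20) + 21 → 41
Y(23) + W(29) → 52
41 + 52 → 93
Huffman total = 11 + 21 + 41 + 52 + 93 = 218 bits.
Saving = 279 − 218 = 61 bits.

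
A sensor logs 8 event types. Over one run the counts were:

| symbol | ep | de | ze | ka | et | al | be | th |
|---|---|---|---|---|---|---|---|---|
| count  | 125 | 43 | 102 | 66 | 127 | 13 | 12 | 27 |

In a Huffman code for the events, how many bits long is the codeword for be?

6

Huffman merges, smallest pair first:
combine be(12), al(13) → 25
combine 25, th(27) → 52
combine de(43), 52 → 95
combine ka(66), 95 → 161
combine ze(102), ep(125) → 227
combine et(127), 161 → 288
combine 227, 288 → 515
be's leaf is at depth 6, giving a 6-bit codeword.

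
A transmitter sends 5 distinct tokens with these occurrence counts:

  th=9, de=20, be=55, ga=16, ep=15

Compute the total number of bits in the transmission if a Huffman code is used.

235

Greedily combine the two least-frequent nodes:
th(9) + ep(15) → 24
ga(16) + de(20) → 36
24 + 36 → 60
be(55) + 60 → 115
Total encoded bits = sum of merged weights = 24 + 36 + 60 + 115 = 235.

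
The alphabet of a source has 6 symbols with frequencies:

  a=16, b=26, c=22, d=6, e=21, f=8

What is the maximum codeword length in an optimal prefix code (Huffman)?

Merge the two lowest-weight nodes at each step:
d(6) + f(8) → 14
14 + a(16) → 30
e(21) + c(22) → 43
b(26) + 30 → 56
43 + 56 → 99
The first pair merged (d, f) ends up deepest, at depth 4.

4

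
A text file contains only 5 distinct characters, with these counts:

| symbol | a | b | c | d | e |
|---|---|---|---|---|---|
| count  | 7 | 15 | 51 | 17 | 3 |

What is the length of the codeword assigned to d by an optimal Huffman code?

2

Build the tree from the bottom:
merge e(3) and a(7): 10
merge 10 and b(15): 25
merge d(17) and 25: 42
merge 42 and c(51): 93
The subtree containing d is merged 2 times, so code length = 2.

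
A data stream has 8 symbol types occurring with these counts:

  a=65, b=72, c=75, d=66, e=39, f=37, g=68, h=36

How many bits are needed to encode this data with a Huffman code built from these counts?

1372

Greedily combine the two least-frequent nodes:
h(36) + f(37) → 73
e(39) + a(65) → 104
d(66) + g(68) → 134
b(72) + 73 → 145
c(75) + 104 → 179
134 + 145 → 279
179 + 279 → 458
The encoded length is the sum of every internal node's weight: 73 + 104 + 134 + 145 + 179 + 279 + 458 = 1372 bits.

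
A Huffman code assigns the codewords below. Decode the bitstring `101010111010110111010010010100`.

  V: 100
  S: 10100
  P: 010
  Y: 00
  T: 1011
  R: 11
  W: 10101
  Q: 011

WQWTSVS

Read left to right; each codeword is recognised as soon as it completes (prefix code):
  10101→W | 011→Q | 10101→W | 1011→T | 10100→S | 100→V | 10100→S
Decoded message: WQWTSVS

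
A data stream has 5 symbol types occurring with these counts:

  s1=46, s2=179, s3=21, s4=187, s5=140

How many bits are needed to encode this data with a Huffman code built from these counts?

Build the Huffman tree bottom-up:
combine s3(21), s1(46) → 67
combine 67, s5(140) → 207
combine s2(179), s4(187) → 366
combine 207, 366 → 573
The encoded length is the sum of every internal node's weight: 67 + 207 + 366 + 573 = 1213 bits.

1213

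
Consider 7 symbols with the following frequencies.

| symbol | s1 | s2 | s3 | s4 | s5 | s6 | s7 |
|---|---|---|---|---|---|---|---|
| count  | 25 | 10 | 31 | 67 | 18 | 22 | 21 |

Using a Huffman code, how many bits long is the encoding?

512

Greedily combine the two least-frequent nodes:
combine s2(10), s5(18) → 28
combine s7(21), s6(22) → 43
combine s1(25), 28 → 53
combine s3(31), 43 → 74
combine 53, s4(67) → 120
combine 74, 120 → 194
The encoded length is the sum of every internal node's weight: 28 + 43 + 53 + 74 + 120 + 194 = 512 bits.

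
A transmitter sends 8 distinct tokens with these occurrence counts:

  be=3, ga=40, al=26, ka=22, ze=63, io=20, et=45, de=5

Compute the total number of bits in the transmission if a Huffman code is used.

Greedily combine the two least-frequent nodes:
be(3) + de(5) → 8
8 + io(20) → 28
ka(22) + al(26) → 48
28 + ga(40) → 68
et(45) + 48 → 93
ze(63) + 68 → 131
93 + 131 → 224
Each symbol's bit-cost is frequency × depth; summing gives 600 bits (equivalently 8 + 28 + 48 + 68 + 93 + 131 + 224).

600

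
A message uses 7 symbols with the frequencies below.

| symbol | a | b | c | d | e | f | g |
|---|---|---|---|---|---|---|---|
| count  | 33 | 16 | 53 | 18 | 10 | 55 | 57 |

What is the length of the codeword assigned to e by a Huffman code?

5

Repeatedly merge the two smallest:
combine e(10), b(16) → 26
combine d(18), 26 → 44
combine a(33), 44 → 77
combine c(53), f(55) → 108
combine g(57), 77 → 134
combine 108, 134 → 242
e sits 5 levels below the root, so its codeword is 5 bits.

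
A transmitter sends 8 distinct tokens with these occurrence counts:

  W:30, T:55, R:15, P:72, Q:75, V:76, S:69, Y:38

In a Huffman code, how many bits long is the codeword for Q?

3

Huffman merges, smallest pair first:
R(15) + W(30) → 45
Y(38) + 45 → 83
T(55) + S(69) → 124
P(72) + Q(75) → 147
V(76) + 83 → 159
124 + 147 → 271
159 + 271 → 430
The subtree containing Q is merged 3 times, so code length = 3.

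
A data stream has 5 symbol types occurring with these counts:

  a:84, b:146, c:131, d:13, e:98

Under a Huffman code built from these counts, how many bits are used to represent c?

2

Huffman merges, smallest pair first:
combine d(13), a(84) → 97
combine 97, e(98) → 195
combine c(131), b(146) → 277
combine 195, 277 → 472
The subtree containing c is merged 2 times, so code length = 2.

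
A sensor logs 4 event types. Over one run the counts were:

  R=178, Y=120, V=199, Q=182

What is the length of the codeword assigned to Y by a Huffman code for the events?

Build the tree from the bottom:
Y(120) + R(178) → 298
Q(182) + V(199) → 381
298 + 381 → 679
Y sits 2 levels below the root, so its codeword is 2 bits.

2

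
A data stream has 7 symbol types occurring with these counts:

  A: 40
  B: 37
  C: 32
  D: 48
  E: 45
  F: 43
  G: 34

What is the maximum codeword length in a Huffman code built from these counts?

Merge the two lowest-weight nodes at each step:
C(32) + G(34) → 66
B(37) + A(40) → 77
F(43) + E(45) → 88
D(48) + 66 → 114
77 + 88 → 165
114 + 165 → 279
The first pair merged (C, G) ends up deepest, at depth 3.

3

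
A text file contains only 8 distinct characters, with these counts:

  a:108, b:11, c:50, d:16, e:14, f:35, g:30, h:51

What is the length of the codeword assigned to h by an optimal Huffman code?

2

Repeatedly merge the two smallest:
merge b(11) and e(14): 25
merge d(16) and 25: 41
merge g(30) and f(35): 65
merge 41 and c(50): 91
merge h(51) and 65: 116
merge 91 and a(108): 199
merge 116 and 199: 315
h's leaf is at depth 2, giving a 2-bit codeword.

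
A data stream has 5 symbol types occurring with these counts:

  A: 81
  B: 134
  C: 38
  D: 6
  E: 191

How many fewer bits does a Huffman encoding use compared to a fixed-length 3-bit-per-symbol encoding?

Fixed-length: 3 bits × 450 symbols = 1350 bits.
Huffman merges:
merge D(6) and C(38): 44
merge 44 and A(81): 125
merge 125 and B(134): 259
merge E(191) and 259: 450
Huffman total = 44 + 125 + 259 + 450 = 878 bits.
Saving = 1350 − 878 = 472 bits.

472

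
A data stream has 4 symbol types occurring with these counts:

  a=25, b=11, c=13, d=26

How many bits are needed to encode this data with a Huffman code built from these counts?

Greedily combine the two least-frequent nodes:
b(11) + c(13) → 24
24 + a(25) → 49
d(26) + 49 → 75
Each symbol's bit-cost is frequency × depth; summing gives 148 bits (equivalently 24 + 49 + 75).

148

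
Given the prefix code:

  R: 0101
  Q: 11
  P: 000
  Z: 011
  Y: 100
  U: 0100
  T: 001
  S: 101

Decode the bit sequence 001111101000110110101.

Read left to right; each codeword is recognised as soon as it completes (prefix code):
  001→T | 11→Q | 11→Q | 0100→U | 011→Z | 011→Z | 0101→R
Decoded message: TQQUZZR

TQQUZZR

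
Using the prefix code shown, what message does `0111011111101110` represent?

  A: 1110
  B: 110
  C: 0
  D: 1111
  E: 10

CADBA

Read left to right; each codeword is recognised as soon as it completes (prefix code):
  0→C | 1110→A | 1111→D | 110→B | 1110→A
Decoded message: CADBA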